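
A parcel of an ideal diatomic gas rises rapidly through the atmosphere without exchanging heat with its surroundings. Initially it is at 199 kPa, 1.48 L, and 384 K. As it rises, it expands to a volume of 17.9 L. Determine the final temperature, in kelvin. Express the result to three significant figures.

Adiabatic: T₁V₁^(γ−1) = T₂V₂^(γ−1) ⇒ T₂ = T₁ (V₁/V₂)^(γ−1).
γ = 7/5 for a diatomic ideal gas.
T₂ = 384 × (1.48/17.9)^(2/5) = 141.7 K.

T₂ ≈ 142 K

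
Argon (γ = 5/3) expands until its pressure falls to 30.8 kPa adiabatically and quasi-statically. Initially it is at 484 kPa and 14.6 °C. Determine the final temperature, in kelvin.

Adiabatic: T₂/T₁ = (P₂/P₁)^((γ−1)/γ).
T₁ = 14.6 °C = 287.8 K.
T₂ = 287.8 × (30.8/484)^(2/5) = 95.61 K.

T₂ ≈ 95.6 K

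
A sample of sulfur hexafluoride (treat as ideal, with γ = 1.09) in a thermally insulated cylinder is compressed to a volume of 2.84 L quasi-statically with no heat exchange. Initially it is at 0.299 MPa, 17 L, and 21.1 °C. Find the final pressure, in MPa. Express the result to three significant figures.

P₂ ≈ 2.10 MPa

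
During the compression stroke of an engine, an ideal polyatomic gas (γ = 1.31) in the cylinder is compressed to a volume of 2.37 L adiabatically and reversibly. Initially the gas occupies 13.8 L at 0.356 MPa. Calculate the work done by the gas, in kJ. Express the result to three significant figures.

P₂ = P₁(V₁/V₂)^γ = 0.356×(13.8/2.37)^(1.31) = 3.579 MPa.
For a reversible adiabat, W_by_gas = (P₁V₁ − P₂V₂)/(γ−1).
W_by = (356000×0.0138 − 3.579×10^6×0.00237) / (0.31) = -11510 J.

W ≈ -11.5 kJ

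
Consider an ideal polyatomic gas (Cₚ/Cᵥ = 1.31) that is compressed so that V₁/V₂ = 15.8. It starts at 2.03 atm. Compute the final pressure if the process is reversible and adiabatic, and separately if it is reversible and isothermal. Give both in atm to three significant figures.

Isothermal: P₂ = P₁(V₁/V₂) = 2.03×15.8 = 32.07 atm.
Adiabatic: P₂ = P₁(V₁/V₂)^γ = 2.03×15.8^(1.31) = 75.46 atm.

adiabatic: 75.5 atm; isothermal: 32.1 atm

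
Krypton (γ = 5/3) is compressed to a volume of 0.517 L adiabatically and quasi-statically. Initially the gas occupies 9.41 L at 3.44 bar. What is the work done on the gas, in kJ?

P₂ = P₁(V₁/V₂)^γ = 3.44×(9.41/0.517)^(5/3) = 433.2 bar.
For a reversible adiabat, W_by_gas = (P₁V₁ − P₂V₂)/(γ−1).
W_by = (344000×0.00941 − 4.332×10^7×0.000517) / (2/3) = -28740 J.
W_on_gas = −W_by = 28740 J.

W ≈ 28.7 kJ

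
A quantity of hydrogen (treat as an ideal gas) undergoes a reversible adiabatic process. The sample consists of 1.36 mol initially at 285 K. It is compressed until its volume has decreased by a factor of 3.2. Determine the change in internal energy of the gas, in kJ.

Adiabatic: T₁V₁^(γ−1) = T₂V₂^(γ−1) ⇒ T₂ = T₁ (V₁/V₂)^(γ−1).
γ = 7/5 for a diatomic ideal gas, so γ−1 = 2/5.
T₂ = 285 × 3.2^(2/5) = 453.8 K.
Q = 0, so ΔU = W_on_gas = nCᵥΔT with Cᵥ = R/(γ−1) = 20.79 J/(mol·K).
ΔU = 1.36 × 20.79 × (453.8 − 285) = 4773 J.

ΔU ≈ 4.77 kJ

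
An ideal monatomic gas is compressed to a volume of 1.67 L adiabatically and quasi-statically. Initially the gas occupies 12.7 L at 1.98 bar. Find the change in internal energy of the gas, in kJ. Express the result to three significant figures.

ΔU ≈ 10.8 kJ

γ = 5/3 for a monatomic ideal gas.
P₂ = P₁(V₁/V₂)^γ = 1.98×(12.7/1.67)^(5/3) = 58.23 bar.
For a reversible adiabat, W_by_gas = (P₁V₁ − P₂V₂)/(γ−1).
W_by = (198000×0.0127 − 5.823×10^6×0.00167) / (2/3) = -10810 J.
Q = 0 ⇒ ΔU = −W_by = 10810 J.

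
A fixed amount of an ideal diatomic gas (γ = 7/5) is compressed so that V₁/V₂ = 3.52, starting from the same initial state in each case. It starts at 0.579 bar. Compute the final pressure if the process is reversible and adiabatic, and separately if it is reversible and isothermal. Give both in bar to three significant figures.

adiabatic: 3.37 bar; isothermal: 2.04 bar

Isothermal: P₂ = P₁(V₁/V₂) = 0.579×3.52 = 2.038 bar.
Adiabatic: P₂ = P₁(V₁/V₂)^γ = 0.579×3.52^(7/5) = 3.372 bar.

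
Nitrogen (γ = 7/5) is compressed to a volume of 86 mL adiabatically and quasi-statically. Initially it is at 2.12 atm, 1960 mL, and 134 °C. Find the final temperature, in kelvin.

T₂ ≈ 1420 K

Adiabatic: T₁V₁^(γ−1) = T₂V₂^(γ−1) ⇒ T₂ = T₁ (V₁/V₂)^(γ−1).
T₁ = 134 °C = 407.1 K.
T₂ = 407.1 × (1960/86)^(2/5) = 1422 K.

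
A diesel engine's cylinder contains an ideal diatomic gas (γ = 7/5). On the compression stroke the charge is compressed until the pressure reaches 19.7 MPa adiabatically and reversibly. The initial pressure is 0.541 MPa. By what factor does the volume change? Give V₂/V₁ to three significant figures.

From PV^γ = const, V₂/V₁ = (P₁/P₂)^(1/γ).
V₂/V₁ = (0.541/19.7)^(5/7) = 0.0767.

V₂/V₁ ≈ 0.0767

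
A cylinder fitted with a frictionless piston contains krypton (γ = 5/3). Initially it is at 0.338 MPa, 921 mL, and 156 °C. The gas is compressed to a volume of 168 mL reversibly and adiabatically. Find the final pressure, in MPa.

P₂ ≈ 5.76 MPa

Adiabatic: P₁V₁^γ = P₂V₂^γ ⇒ P₂ = P₁ (V₁/V₂)^γ.
P₂ = 0.338 × (921/168)^(5/3) = 5.761 MPa.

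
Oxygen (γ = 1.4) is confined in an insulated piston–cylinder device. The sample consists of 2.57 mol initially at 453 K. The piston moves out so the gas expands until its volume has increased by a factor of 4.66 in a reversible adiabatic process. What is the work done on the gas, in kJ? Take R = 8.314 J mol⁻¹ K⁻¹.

Adiabatic: T₁V₁^(γ−1) = T₂V₂^(γ−1) ⇒ T₂ = T₁ (V₁/V₂)^(γ−1).
T₂ = 453 × (1/4.66)^(0.4) = 244.8 K.
Q = 0, so ΔU = W_on_gas = nCᵥΔT with Cᵥ = R/(γ−1) = 20.79 J/(mol·K).
ΔU = 2.57 × 20.79 × (244.8 − 453) = -11120 J.

W ≈ -11.1 kJ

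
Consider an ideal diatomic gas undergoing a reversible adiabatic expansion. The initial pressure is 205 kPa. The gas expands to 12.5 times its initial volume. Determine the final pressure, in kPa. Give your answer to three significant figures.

P₂ ≈ 5.97 kPa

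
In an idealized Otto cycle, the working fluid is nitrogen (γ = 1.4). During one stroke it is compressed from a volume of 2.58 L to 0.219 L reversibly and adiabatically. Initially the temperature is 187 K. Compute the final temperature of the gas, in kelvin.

Adiabatic: T₁V₁^(γ−1) = T₂V₂^(γ−1) ⇒ T₂ = T₁ (V₁/V₂)^(γ−1).
T₂ = 187 × (2.58/0.219)^(0.4) = 501.5 K.

T₂ ≈ 502 K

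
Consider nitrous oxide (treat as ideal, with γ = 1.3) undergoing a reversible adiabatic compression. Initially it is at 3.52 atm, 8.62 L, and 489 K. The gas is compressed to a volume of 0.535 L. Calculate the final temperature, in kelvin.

T₂ ≈ 1130 K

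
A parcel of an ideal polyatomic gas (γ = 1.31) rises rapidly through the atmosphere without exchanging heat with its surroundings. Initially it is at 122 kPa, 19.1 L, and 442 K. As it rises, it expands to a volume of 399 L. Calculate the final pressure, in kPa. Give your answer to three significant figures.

Adiabatic: P₁V₁^γ = P₂V₂^γ ⇒ P₂ = P₁ (V₁/V₂)^γ.
P₂ = 122 × (19.1/399)^(1.31) = 2.276 kPa.

P₂ ≈ 2.28 kPa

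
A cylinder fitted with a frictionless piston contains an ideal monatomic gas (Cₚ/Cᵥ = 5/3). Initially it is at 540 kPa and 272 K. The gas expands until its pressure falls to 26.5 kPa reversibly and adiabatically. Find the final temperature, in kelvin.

T₂ ≈ 81.5 K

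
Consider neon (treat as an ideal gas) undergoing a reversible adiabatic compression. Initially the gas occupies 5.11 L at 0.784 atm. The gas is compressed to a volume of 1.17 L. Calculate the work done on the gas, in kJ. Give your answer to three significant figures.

γ = 5/3 for a monatomic ideal gas.
P₂ = P₁(V₁/V₂)^γ = 0.784×(5.11/1.17)^(5/3) = 9.149 atm.
For a reversible adiabat, W_by_gas = (P₁V₁ − P₂V₂)/(γ−1).
W_by = (79440×0.00511 − 927000×0.00117) / (2/3) = -1018 J.
W_on_gas = −W_by = 1018 J.

W ≈ 1.02 kJ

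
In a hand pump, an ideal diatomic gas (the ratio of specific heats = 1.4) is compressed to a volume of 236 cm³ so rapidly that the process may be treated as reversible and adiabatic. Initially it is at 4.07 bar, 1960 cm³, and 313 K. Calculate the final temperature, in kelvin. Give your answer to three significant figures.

T₂ ≈ 730 K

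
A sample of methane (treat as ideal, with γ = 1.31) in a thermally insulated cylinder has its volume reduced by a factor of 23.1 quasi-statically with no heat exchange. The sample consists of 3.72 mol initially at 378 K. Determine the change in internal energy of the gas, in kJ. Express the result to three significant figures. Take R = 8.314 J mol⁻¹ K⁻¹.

For a reversible adiabat TV^(γ−1) is constant, so T₂ = T₁ (V₁/V₂)^(γ−1).
T₂ = 378 × 23.1^(0.31) = 1000 K.
Q = 0, so ΔU = W_on_gas = nCᵥΔT with Cᵥ = R/(γ−1) = 26.82 J/(mol·K).
ΔU = 3.72 × 26.82 × (1000 − 378) = 62100 J.

ΔU ≈ 62.1 kJ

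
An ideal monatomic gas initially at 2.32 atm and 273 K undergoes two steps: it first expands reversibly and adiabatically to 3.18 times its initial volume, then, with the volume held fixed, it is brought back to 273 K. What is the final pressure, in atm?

P₃ ≈ 0.730 atm

For a monatomic ideal gas γ = 5/3.
Adiabatic step (PV^γ = const): P₂ = 2.32×(1/3.18)^(5/3) = 0.3374 atm; T₂ = 273×(1/3.18)^(2/3) = 126.2 K.
Isochoric: P₃ = P₂(T₃/T₂) = 0.3374 × (273/126.2) = 0.7296 atm.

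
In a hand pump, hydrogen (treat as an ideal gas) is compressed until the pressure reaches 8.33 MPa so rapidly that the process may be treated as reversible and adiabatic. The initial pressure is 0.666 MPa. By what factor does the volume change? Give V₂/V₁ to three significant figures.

From PV^γ = const, V₂/V₁ = (P₁/P₂)^(1/γ).
For a diatomic ideal gas γ = 7/5.
V₂/V₁ = (0.666/8.33)^(5/7) = 0.1646.

V₂/V₁ ≈ 0.165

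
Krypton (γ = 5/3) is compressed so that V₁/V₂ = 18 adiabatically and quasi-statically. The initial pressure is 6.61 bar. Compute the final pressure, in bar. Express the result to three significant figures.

P₂ ≈ 817 bar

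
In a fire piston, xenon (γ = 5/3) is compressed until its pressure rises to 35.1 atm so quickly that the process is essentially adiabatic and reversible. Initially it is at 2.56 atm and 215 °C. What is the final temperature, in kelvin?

Adiabatic: T₂/T₁ = (P₂/P₁)^((γ−1)/γ).
T₁ = 215 °C = 488.1 K.
T₂ = 488.1 × (35.1/2.56)^(2/5) = 1391 K.

T₂ ≈ 1390 K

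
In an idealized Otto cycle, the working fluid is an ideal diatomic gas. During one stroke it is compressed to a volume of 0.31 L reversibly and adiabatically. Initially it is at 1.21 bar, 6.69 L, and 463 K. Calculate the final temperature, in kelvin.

For a reversible adiabat TV^(γ−1) is constant, so T₂ = T₁ (V₁/V₂)^(γ−1).
γ = 7/5 for a diatomic ideal gas.
T₂ = 463 × (6.69/0.31)^(2/5) = 1582 K.

T₂ ≈ 1580 K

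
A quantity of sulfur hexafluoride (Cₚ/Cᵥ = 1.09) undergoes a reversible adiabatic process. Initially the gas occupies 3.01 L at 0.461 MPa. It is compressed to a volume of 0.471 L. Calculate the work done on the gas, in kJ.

W ≈ 2.80 kJ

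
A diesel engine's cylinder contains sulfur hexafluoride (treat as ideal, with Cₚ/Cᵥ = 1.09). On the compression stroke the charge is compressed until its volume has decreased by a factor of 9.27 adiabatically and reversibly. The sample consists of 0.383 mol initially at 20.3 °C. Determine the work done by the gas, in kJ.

W ≈ -2.30 kJ

For a reversible adiabat TV^(γ−1) is constant, so T₂ = T₁ (V₁/V₂)^(γ−1).
T₁ = 20.3 °C = 293.4 K.
T₂ = 293.4 × 9.27^(0.09) = 358.6 K.
Q = 0, so ΔU = W_on_gas = nCᵥΔT with Cᵥ = R/(γ−1) = 92.38 J/(mol·K).
ΔU = 0.383 × 92.38 × (358.6 − 293.4) = 2304 J.
Work done by the gas = −ΔU = -2304 J.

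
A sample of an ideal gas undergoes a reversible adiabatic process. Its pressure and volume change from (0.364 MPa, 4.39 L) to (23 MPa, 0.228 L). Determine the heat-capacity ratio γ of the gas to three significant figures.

PV^γ = const ⇒ γ = ln(P₂/P₁) / ln(V₁/V₂).
γ = ln(23/0.364) / ln(4.39/0.228) = 1.402.

γ ≈ 1.40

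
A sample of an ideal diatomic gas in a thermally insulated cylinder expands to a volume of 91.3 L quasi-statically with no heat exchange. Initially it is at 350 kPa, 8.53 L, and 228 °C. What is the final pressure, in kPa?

Adiabatic: P₁V₁^γ = P₂V₂^γ ⇒ P₂ = P₁ (V₁/V₂)^γ.
γ = 7/5 for a diatomic ideal gas.
P₂ = 350 × (8.53/91.3)^(7/5) = 12.67 kPa.

P₂ ≈ 12.7 kPa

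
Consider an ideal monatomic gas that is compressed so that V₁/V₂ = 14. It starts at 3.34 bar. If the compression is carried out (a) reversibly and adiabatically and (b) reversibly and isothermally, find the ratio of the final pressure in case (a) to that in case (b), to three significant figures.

P_adiabatic / P_isothermal ≈ 5.81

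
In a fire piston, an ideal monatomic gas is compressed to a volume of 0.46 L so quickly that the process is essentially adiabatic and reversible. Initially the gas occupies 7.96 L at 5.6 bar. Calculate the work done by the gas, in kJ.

γ = 5/3 for a monatomic ideal gas.
P₂ = P₁(V₁/V₂)^γ = 5.6×(7.96/0.46)^(5/3) = 648.3 bar.
For a reversible adiabat, W_by_gas = (P₁V₁ − P₂V₂)/(γ−1).
W_by = (560000×0.00796 − 6.483×10^7×0.00046) / (2/3) = -38050 J.

W ≈ -38.0 kJ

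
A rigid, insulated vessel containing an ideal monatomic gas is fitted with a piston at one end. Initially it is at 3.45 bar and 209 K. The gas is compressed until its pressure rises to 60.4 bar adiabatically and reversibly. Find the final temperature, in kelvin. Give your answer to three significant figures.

T₂ ≈ 657 K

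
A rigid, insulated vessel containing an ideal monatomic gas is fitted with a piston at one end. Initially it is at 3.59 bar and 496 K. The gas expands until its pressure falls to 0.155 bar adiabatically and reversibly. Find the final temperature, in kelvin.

Along an adiabat T P^((1−γ)/γ) is constant, so T₂ = T₁ (P₂/P₁)^((γ−1)/γ).
For a monatomic ideal gas γ = 5/3, so (γ−1)/γ = 2/5.
T₂ = 496 × (0.155/3.59)^(2/5) = 141.1 K.

T₂ ≈ 141 K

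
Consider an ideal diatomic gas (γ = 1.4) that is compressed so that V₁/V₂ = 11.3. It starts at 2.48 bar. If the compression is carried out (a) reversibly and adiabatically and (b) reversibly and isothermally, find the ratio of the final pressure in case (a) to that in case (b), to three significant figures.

P_adiabatic / P_isothermal ≈ 2.64

Isothermal: P_b = P₁(V₁/V₂) = 2.48×11.3.
Adiabatic: P_a = P₁(V₁/V₂)^γ = 2.48×11.3^(1.4).
P_a/P_b = (V₁/V₂)^(γ−1) = 11.3^(0.4) = 2.638.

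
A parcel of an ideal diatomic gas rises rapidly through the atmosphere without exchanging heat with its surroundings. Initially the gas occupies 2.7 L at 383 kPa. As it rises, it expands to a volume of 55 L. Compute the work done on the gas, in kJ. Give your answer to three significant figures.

γ = 7/5 for a diatomic ideal gas.
P₂ = P₁(V₁/V₂)^γ = 383×(2.7/55)^(7/5) = 5.631 kPa.
For a reversible adiabat, W_by_gas = (P₁V₁ − P₂V₂)/(γ−1).
W_by = (383000×0.0027 − 5631×0.055) / (2/5) = 1811 J.
W_on_gas = −W_by = -1811 J.

W ≈ -1.81 kJ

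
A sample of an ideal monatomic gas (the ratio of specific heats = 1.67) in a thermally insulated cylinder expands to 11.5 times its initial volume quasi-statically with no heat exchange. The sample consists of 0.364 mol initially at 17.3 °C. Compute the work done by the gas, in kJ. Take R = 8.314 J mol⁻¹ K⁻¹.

W ≈ 1.06 kJ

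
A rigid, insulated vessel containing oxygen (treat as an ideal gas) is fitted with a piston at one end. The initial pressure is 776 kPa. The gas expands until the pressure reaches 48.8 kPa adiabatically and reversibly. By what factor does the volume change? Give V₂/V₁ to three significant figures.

V₂/V₁ ≈ 7.21

From PV^γ = const, V₂/V₁ = (P₁/P₂)^(1/γ).
For a diatomic ideal gas γ = 7/5.
V₂/V₁ = (776/48.8)^(5/7) = 7.214.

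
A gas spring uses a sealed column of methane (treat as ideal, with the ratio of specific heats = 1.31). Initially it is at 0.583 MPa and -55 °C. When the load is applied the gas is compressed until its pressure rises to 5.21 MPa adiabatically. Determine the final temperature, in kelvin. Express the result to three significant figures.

Adiabatic: T₂/T₁ = (P₂/P₁)^((γ−1)/γ).
T₁ = -55 °C = 218.1 K.
T₂ = 218.1 × (5.21/0.583)^(0.237) = 366.3 K.

T₂ ≈ 366 K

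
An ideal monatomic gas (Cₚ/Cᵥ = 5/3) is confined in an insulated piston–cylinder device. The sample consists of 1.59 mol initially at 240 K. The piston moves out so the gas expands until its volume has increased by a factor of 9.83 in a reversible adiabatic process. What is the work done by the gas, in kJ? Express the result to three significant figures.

For a reversible adiabat TV^(γ−1) is constant, so T₂ = T₁ (V₁/V₂)^(γ−1).
T₂ = 240 × (1/9.83)^(2/3) = 52.3 K.
Q = 0, so ΔU = W_on_gas = nCᵥΔT with Cᵥ = R/(γ−1) = 12.47 J/(mol·K).
ΔU = 1.59 × 12.47 × (52.3 − 240) = -3722 J.
Work done by the gas = −ΔU = 3722 J.

W ≈ 3.72 kJ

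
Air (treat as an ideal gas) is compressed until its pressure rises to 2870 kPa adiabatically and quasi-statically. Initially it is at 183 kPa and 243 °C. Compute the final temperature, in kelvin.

T₂ ≈ 1130 K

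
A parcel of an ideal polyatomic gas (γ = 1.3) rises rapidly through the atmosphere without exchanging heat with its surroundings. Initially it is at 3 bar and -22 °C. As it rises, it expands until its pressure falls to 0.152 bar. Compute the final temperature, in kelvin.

T₂ ≈ 126 K

Adiabatic: T₂/T₁ = (P₂/P₁)^((γ−1)/γ).
T₁ = -22 °C = 251.1 K.
T₂ = 251.1 × (0.152/3)^(0.231) = 126.2 K.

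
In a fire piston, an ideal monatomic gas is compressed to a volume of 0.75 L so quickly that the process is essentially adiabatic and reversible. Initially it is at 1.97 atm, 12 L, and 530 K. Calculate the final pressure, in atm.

Adiabatic: P₁V₁^γ = P₂V₂^γ ⇒ P₂ = P₁ (V₁/V₂)^γ.
γ = 5/3 for a monatomic ideal gas.
P₂ = 1.97 × (12/0.75)^(5/3) = 200.1 atm.

P₂ ≈ 200 atm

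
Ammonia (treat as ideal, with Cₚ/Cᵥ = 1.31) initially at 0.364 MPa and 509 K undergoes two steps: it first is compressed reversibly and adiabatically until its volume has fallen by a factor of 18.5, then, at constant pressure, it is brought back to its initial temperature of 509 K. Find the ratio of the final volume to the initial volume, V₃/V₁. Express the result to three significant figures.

Adiabatic step: V₂/V₁ = 0.05405; T₂ = T₁·18.5^(0.31) = 1258 K.
Isobaric step: V₃/V₂ = T₃/T₂ = 509/1258.
V₃/V₁ = (V₂/V₁)(V₃/V₂) = 0.05405 × (509/1258) = 0.02188.

V₃/V₁ ≈ 0.0219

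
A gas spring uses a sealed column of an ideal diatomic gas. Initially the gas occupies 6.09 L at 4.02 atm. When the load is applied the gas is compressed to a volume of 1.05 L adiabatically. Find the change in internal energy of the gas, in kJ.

ΔU ≈ 6.33 kJ

γ = 7/5 for a diatomic ideal gas.
P₂ = P₁(V₁/V₂)^γ = 4.02×(6.09/1.05)^(7/5) = 47.1 atm.
For a reversible adiabat, W_by_gas = (P₁V₁ − P₂V₂)/(γ−1).
W_by = (407300×0.00609 − 4.772×10^6×0.00105) / (2/5) = -6326 J.
Q = 0 ⇒ ΔU = −W_by = 6326 J.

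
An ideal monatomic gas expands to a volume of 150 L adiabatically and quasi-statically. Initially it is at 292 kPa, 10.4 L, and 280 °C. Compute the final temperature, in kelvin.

For a reversible adiabat TV^(γ−1) is constant, so T₂ = T₁ (V₁/V₂)^(γ−1).
γ = 5/3 for a monatomic ideal gas.
T₁ = 280 °C = 553.1 K.
T₂ = 553.1 × (10.4/150)^(2/3) = 93.36 K.

T₂ ≈ 93.4 K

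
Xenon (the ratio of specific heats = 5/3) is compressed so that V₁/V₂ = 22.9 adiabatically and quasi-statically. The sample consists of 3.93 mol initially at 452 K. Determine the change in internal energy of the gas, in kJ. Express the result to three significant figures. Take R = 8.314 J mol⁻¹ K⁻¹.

Adiabatic: T₁V₁^(γ−1) = T₂V₂^(γ−1) ⇒ T₂ = T₁ (V₁/V₂)^(γ−1).
T₂ = 452 × 22.9^(2/3) = 3645 K.
Q = 0, so ΔU = W_on_gas = nCᵥΔT with Cᵥ = R/(γ−1) = 12.47 J/(mol·K).
ΔU = 3.93 × 12.47 × (3645 − 452) = 156500 J.

ΔU ≈ 156 kJ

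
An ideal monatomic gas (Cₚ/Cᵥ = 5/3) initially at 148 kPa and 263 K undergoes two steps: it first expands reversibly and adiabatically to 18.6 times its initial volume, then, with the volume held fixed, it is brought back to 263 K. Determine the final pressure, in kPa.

P₃ ≈ 7.96 kPa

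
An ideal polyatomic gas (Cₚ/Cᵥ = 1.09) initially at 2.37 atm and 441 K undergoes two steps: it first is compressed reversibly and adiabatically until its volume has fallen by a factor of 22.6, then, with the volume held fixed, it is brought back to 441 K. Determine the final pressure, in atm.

Adiabatic step (PV^γ = const): P₂ = 2.37×22.6^(1.09) = 70.91 atm; T₂ = 441×22.6^(0.09) = 583.9 K.
Isochoric: P₃ = P₂(T₃/T₂) = 70.91 × (441/583.9) = 53.56 atm.

P₃ ≈ 53.6 atm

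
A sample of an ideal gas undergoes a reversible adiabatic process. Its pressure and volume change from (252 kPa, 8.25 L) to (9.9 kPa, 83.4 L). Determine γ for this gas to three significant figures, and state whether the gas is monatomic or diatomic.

PV^γ = const ⇒ γ = ln(P₂/P₁) / ln(V₁/V₂).
γ = ln(9.9/252) / ln(8.25/83.4) = 1.399.
γ ≈ 1.40 is close to 7/5, so the gas is diatomic.

γ ≈ 1.40; diatomic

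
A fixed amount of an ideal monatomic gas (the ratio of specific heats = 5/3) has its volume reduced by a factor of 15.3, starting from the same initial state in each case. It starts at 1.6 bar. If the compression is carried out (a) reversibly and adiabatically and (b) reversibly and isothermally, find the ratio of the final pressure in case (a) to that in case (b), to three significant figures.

P_adiabatic / P_isothermal ≈ 6.16

Isothermal: P_b = P₁(V₁/V₂) = 1.6×15.3.
Adiabatic: P_a = P₁(V₁/V₂)^γ = 1.6×15.3^(5/3).
P_a/P_b = (V₁/V₂)^(γ−1) = 15.3^(2/3) = 6.163.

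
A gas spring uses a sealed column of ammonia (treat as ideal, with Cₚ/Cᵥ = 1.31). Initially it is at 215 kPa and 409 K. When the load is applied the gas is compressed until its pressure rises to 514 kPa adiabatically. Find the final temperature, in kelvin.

T₂ ≈ 503 K

Adiabatic: T₂/T₁ = (P₂/P₁)^((γ−1)/γ).
T₂ = 409 × (514/215)^(0.237) = 502.7 K.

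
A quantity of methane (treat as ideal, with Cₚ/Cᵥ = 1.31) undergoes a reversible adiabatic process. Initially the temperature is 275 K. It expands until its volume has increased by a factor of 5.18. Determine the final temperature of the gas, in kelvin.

Adiabatic: T₁V₁^(γ−1) = T₂V₂^(γ−1) ⇒ T₂ = T₁ (V₁/V₂)^(γ−1).
T₂ = 275 × (1/5.18)^(0.31) = 165.2 K.

T₂ ≈ 165 K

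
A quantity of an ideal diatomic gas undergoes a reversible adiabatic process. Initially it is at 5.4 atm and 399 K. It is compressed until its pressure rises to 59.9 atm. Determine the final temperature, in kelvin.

T₂ ≈ 794 K

Along an adiabat T P^((1−γ)/γ) is constant, so T₂ = T₁ (P₂/P₁)^((γ−1)/γ).
For a diatomic ideal gas γ = 7/5, so (γ−1)/γ = 2/7.
T₂ = 399 × (59.9/5.4)^(2/7) = 793.5 K.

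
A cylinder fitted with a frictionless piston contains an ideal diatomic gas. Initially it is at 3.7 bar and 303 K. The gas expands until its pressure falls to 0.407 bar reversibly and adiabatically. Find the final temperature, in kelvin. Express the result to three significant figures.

T₂ ≈ 161 K

Adiabatic: T₂/T₁ = (P₂/P₁)^((γ−1)/γ).
For a diatomic ideal gas γ = 7/5, so (γ−1)/γ = 2/7.
T₂ = 303 × (0.407/3.7)^(2/7) = 161.3 K.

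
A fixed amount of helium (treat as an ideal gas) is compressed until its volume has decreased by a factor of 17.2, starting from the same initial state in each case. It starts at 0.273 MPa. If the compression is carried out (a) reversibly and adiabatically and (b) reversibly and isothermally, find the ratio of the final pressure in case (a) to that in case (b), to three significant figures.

For a monatomic ideal gas γ = 5/3.
Isothermal: P_b = P₁(V₁/V₂) = 0.273×17.2.
Adiabatic: P_a = P₁(V₁/V₂)^γ = 0.273×17.2^(5/3).
P_a/P_b = (V₁/V₂)^(γ−1) = 17.2^(2/3) = 6.663.

P_adiabatic / P_isothermal ≈ 6.66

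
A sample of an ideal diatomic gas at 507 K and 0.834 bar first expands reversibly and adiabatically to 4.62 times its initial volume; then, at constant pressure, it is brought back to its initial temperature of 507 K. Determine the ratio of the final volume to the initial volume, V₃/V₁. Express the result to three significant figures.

For a diatomic ideal gas γ = 7/5.
Adiabatic step: V₂/V₁ = 4.62; T₂ = T₁·(1/4.62)^(2/5) = 274.9 K.
Isobaric step: V₃/V₂ = T₃/T₂ = 507/274.9.
V₃/V₁ = (V₂/V₁)(V₃/V₂) = 4.62 × (507/274.9) = 8.521.

V₃/V₁ ≈ 8.52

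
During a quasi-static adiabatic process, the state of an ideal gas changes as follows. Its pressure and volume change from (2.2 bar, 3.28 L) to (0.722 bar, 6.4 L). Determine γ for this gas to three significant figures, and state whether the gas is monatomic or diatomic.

γ ≈ 1.67; monatomic

PV^γ = const ⇒ γ = ln(P₂/P₁) / ln(V₁/V₂).
γ = ln(0.722/2.2) / ln(3.28/6.4) = 1.667.
γ ≈ 1.67 is close to 5/3, so the gas is monatomic.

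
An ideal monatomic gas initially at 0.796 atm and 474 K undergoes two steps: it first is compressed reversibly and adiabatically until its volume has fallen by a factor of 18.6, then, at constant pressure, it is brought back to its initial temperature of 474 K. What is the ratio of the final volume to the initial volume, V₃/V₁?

For a monatomic ideal gas γ = 5/3.
Adiabatic step: V₂/V₁ = 0.05376; T₂ = T₁·18.6^(2/3) = 3328 K.
Isobaric step: V₃/V₂ = T₃/T₂ = 474/3328.
V₃/V₁ = (V₂/V₁)(V₃/V₂) = 0.05376 × (474/3328) = 0.007659.

V₃/V₁ ≈ 0.00766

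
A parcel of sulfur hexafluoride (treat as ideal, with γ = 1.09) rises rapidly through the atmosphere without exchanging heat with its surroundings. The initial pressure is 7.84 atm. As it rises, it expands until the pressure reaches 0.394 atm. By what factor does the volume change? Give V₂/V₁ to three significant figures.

V₂/V₁ ≈ 15.5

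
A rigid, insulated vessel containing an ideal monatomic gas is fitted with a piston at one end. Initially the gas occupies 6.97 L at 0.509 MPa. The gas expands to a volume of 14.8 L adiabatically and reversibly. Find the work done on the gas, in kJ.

W ≈ -2.10 kJ

γ = 5/3 for a monatomic ideal gas.
P₂ = P₁(V₁/V₂)^γ = 0.509×(6.97/14.8)^(5/3) = 0.1451 MPa.
For a reversible adiabat, W_by_gas = (P₁V₁ − P₂V₂)/(γ−1).
W_by = (509000×0.00697 − 145100×0.0148) / (2/3) = 2100 J.
W_on_gas = −W_by = -2100 J.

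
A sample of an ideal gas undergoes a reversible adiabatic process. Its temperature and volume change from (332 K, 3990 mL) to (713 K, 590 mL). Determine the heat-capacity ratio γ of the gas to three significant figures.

γ ≈ 1.40

TV^(γ−1) = const ⇒ γ − 1 = ln(T₂/T₁) / ln(V₁/V₂).
γ = 1 + ln(713/332) / ln(3990/590) = 1.4.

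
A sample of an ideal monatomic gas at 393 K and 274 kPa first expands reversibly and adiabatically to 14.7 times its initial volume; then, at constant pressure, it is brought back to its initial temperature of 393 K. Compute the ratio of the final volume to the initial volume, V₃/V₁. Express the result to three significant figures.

For a monatomic ideal gas γ = 5/3.
Adiabatic step: V₂/V₁ = 14.7; T₂ = T₁·(1/14.7)^(2/3) = 65.49 K.
Isobaric step: V₃/V₂ = T₃/T₂ = 393/65.49.
V₃/V₁ = (V₂/V₁)(V₃/V₂) = 14.7 × (393/65.49) = 88.21.

V₃/V₁ ≈ 88.2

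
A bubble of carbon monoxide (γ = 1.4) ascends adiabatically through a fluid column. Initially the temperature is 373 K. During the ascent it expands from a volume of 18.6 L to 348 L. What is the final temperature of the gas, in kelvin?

T₂ ≈ 116 K

For a reversible adiabat TV^(γ−1) is constant, so T₂ = T₁ (V₁/V₂)^(γ−1).
T₂ = 373 × (18.6/348)^(0.4) = 115.6 K.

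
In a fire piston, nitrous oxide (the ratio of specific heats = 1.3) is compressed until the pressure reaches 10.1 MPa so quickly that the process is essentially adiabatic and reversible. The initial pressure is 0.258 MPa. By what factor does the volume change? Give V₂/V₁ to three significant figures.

V₂/V₁ ≈ 0.0595

From PV^γ = const, V₂/V₁ = (P₁/P₂)^(1/γ).
V₂/V₁ = (0.258/10.1)^(0.769) = 0.05954.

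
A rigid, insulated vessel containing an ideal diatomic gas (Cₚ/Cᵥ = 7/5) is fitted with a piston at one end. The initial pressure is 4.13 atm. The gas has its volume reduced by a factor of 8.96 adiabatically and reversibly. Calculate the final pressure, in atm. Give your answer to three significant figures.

Adiabatic: P₁V₁^γ = P₂V₂^γ ⇒ P₂ = P₁ (V₁/V₂)^γ.
P₂ = 4.13 × 8.96^(7/5) = 88.96 atm.

P₂ ≈ 89.0 atm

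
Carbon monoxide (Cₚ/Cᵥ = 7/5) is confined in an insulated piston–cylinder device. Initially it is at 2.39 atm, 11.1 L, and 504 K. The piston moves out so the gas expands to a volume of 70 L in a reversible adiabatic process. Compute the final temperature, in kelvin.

Adiabatic: T₁V₁^(γ−1) = T₂V₂^(γ−1) ⇒ T₂ = T₁ (V₁/V₂)^(γ−1).
T₂ = 504 × (11.1/70)^(2/5) = 241.3 K.

T₂ ≈ 241 K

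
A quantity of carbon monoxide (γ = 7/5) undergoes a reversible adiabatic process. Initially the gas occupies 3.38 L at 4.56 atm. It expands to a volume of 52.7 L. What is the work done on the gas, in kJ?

P₂ = P₁(V₁/V₂)^γ = 4.56×(3.38/52.7)^(7/5) = 0.09748 atm.
For a reversible adiabat, W_by_gas = (P₁V₁ − P₂V₂)/(γ−1).
W_by = (462000×0.00338 − 9877×0.0527) / (2/5) = 2603 J.
W_on_gas = −W_by = -2603 J.

W ≈ -2.60 kJ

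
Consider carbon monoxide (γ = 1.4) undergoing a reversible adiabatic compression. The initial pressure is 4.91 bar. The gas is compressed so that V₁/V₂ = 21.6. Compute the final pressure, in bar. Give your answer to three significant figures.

Since PV^γ is constant along a reversible adiabat, P₂ = P₁ (V₁/V₂)^γ.
P₂ = 4.91 × 21.6^(1.4) = 362.5 bar.

P₂ ≈ 363 bar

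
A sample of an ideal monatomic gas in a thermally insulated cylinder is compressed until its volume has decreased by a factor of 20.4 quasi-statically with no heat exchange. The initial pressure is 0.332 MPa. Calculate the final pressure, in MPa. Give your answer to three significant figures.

Since PV^γ is constant along a reversible adiabat, P₂ = P₁ (V₁/V₂)^γ.
For a monatomic ideal gas γ = 5/3.
P₂ = 0.332 × 20.4^(5/3) = 50.57 MPa.

P₂ ≈ 50.6 MPa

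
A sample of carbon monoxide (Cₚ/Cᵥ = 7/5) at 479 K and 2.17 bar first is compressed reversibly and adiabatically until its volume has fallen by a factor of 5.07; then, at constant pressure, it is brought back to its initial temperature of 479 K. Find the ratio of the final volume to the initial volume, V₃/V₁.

Adiabatic step: V₂/V₁ = 0.1972; T₂ = T₁·5.07^(2/5) = 916.9 K.
Isobaric step: V₃/V₂ = T₃/T₂ = 479/916.9.
V₃/V₁ = (V₂/V₁)(V₃/V₂) = 0.1972 × (479/916.9) = 0.103.

V₃/V₁ ≈ 0.103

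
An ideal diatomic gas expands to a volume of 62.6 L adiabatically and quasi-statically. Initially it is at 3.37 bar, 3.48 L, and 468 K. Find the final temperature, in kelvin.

For a reversible adiabat TV^(γ−1) is constant, so T₂ = T₁ (V₁/V₂)^(γ−1).
γ = 7/5 for a diatomic ideal gas.
T₂ = 468 × (3.48/62.6)^(2/5) = 147.3 K.

T₂ ≈ 147 K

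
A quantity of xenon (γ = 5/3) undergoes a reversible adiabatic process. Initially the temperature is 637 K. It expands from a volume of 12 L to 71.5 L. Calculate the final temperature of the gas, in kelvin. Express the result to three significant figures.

For a reversible adiabat TV^(γ−1) is constant, so T₂ = T₁ (V₁/V₂)^(γ−1).
T₂ = 637 × (12/71.5)^(2/3) = 193.8 K.

T₂ ≈ 194 K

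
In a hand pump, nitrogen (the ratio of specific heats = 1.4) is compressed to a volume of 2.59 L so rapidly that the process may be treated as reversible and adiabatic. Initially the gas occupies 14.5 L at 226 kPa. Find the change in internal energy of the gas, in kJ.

ΔU ≈ 8.12 kJ

P₂ = P₁(V₁/V₂)^γ = 226×(14.5/2.59)^(1.4) = 2520 kPa.
For a reversible adiabat, W_by_gas = (P₁V₁ − P₂V₂)/(γ−1).
W_by = (226000×0.0145 − 2.52×10^6×0.00259) / (0.4) = -8125 J.
Q = 0 ⇒ ΔU = −W_by = 8125 J.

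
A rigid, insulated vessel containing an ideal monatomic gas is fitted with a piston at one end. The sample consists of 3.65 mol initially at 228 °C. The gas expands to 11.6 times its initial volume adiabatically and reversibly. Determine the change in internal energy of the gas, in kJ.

Adiabatic: T₁V₁^(γ−1) = T₂V₂^(γ−1) ⇒ T₂ = T₁ (V₁/V₂)^(γ−1).
γ = 5/3 for a monatomic ideal gas, so γ−1 = 2/3.
T₁ = 228 °C = 501.1 K.
T₂ = 501.1 × (1/11.6)^(2/3) = 97.8 K.
Q = 0, so ΔU = W_on_gas = nCᵥΔT with Cᵥ = R/(γ−1) = 12.47 J/(mol·K).
ΔU = 3.65 × 12.47 × (97.8 − 501.1) = -18360 J.

ΔU ≈ -18.4 kJ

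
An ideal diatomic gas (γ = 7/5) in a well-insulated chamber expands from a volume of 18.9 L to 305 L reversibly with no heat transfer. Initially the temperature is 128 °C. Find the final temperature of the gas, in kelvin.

Adiabatic: T₁V₁^(γ−1) = T₂V₂^(γ−1) ⇒ T₂ = T₁ (V₁/V₂)^(γ−1).
T₁ = 128 °C = 401.1 K.
T₂ = 401.1 × (18.9/305)^(2/5) = 131.9 K.

T₂ ≈ 132 K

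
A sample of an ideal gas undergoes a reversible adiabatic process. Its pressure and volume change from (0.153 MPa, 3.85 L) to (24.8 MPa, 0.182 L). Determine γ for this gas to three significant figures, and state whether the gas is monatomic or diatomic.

γ ≈ 1.67; monatomic

PV^γ = const ⇒ γ = ln(P₂/P₁) / ln(V₁/V₂).
γ = ln(24.8/0.153) / ln(3.85/0.182) = 1.667.
γ ≈ 1.67 is close to 5/3, so the gas is monatomic.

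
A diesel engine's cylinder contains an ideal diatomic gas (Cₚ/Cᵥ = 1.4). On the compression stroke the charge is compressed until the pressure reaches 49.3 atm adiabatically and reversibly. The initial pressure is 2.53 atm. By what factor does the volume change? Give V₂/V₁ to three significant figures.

From PV^γ = const, V₂/V₁ = (P₁/P₂)^(1/γ).
V₂/V₁ = (2.53/49.3)^(0.714) = 0.1199.

V₂/V₁ ≈ 0.120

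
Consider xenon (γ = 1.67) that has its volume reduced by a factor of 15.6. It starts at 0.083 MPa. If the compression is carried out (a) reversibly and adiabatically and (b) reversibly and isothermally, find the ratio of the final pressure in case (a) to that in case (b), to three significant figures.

Isothermal: P_b = P₁(V₁/V₂) = 0.083×15.6.
Adiabatic: P_a = P₁(V₁/V₂)^γ = 0.083×15.6^(1.67).
P_a/P_b = (V₁/V₂)^(γ−1) = 15.6^(0.67) = 6.301.

P_adiabatic / P_isothermal ≈ 6.30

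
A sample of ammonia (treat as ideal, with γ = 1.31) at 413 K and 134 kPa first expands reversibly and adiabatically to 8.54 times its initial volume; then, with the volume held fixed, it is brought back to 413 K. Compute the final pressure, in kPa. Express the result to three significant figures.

Adiabatic step (PV^γ = const): P₂ = 134×(1/8.54)^(1.31) = 8.07 kPa; T₂ = 413×(1/8.54)^(0.31) = 212.4 K.
Isochoric: P₃ = P₂(T₃/T₂) = 8.07 × (413/212.4) = 15.69 kPa.

P₃ ≈ 15.7 kPa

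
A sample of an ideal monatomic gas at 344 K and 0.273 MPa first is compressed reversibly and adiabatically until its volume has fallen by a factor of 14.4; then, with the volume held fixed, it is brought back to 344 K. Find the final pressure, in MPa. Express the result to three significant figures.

P₃ ≈ 3.93 MPa

For a monatomic ideal gas γ = 5/3.
Adiabatic step (PV^γ = const): P₂ = 0.273×14.4^(5/3) = 23.27 MPa; T₂ = 344×14.4^(2/3) = 2036 K.
Isochoric: P₃ = P₂(T₃/T₂) = 23.27 × (344/2036) = 3.931 MPa.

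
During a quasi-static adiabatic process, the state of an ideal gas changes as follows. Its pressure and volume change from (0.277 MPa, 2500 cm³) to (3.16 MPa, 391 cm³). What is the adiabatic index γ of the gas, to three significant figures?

γ ≈ 1.31

PV^γ = const ⇒ γ = ln(P₂/P₁) / ln(V₁/V₂).
γ = ln(3.16/0.277) / ln(2500/391) = 1.312.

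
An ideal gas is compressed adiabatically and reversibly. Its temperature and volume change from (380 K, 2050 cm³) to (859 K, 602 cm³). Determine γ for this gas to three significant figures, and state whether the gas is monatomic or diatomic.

γ ≈ 1.67; monatomic

TV^(γ−1) = const ⇒ γ − 1 = ln(T₂/T₁) / ln(V₁/V₂).
γ = 1 + ln(859/380) / ln(2050/602) = 1.666.
γ ≈ 1.67 is close to 5/3, so the gas is monatomic.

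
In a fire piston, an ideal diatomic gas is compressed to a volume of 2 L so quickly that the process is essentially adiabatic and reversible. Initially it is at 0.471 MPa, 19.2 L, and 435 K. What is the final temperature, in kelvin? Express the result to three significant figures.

T₂ ≈ 1070 K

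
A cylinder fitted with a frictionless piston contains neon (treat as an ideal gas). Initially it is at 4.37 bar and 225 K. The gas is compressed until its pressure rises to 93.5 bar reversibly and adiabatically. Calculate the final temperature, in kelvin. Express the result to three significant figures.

Along an adiabat T P^((1−γ)/γ) is constant, so T₂ = T₁ (P₂/P₁)^((γ−1)/γ).
For a monatomic ideal gas γ = 5/3, so (γ−1)/γ = 2/5.
T₂ = 225 × (93.5/4.37)^(2/5) = 766.2 K.

T₂ ≈ 766 K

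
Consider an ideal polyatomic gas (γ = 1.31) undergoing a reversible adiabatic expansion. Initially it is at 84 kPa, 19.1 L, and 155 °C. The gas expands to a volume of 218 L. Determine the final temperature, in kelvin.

For a reversible adiabat TV^(γ−1) is constant, so T₂ = T₁ (V₁/V₂)^(γ−1).
T₁ = 155 °C = 428.1 K.
T₂ = 428.1 × (19.1/218)^(0.31) = 201.3 K.

T₂ ≈ 201 K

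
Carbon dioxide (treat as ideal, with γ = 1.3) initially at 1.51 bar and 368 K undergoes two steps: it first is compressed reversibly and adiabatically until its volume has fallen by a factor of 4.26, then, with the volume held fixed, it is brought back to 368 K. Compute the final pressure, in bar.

Adiabatic step (PV^γ = const): P₂ = 1.51×4.26^(1.3) = 9.936 bar; T₂ = 368×4.26^(0.3) = 568.4 K.
Isochoric: P₃ = P₂(T₃/T₂) = 9.936 × (368/568.4) = 6.433 bar.

P₃ ≈ 6.43 bar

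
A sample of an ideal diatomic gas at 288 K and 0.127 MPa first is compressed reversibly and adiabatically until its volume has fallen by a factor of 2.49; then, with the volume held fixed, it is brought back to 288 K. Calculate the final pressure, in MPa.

For a diatomic ideal gas γ = 7/5.
Adiabatic step (PV^γ = const): P₂ = 0.127×2.49^(7/5) = 0.4555 MPa; T₂ = 288×2.49^(2/5) = 414.8 K.
Isochoric: P₃ = P₂(T₃/T₂) = 0.4555 × (288/414.8) = 0.3162 MPa.

P₃ ≈ 0.316 MPa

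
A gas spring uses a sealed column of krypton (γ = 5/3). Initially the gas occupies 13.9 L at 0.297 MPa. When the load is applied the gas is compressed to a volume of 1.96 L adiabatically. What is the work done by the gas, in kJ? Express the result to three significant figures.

P₂ = P₁(V₁/V₂)^γ = 0.297×(13.9/1.96)^(5/3) = 7.775 MPa.
For a reversible adiabat, W_by_gas = (P₁V₁ − P₂V₂)/(γ−1).
W_by = (297000×0.0139 − 7.775×10^6×0.00196) / (2/3) = -16670 J.

W ≈ -16.7 kJ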